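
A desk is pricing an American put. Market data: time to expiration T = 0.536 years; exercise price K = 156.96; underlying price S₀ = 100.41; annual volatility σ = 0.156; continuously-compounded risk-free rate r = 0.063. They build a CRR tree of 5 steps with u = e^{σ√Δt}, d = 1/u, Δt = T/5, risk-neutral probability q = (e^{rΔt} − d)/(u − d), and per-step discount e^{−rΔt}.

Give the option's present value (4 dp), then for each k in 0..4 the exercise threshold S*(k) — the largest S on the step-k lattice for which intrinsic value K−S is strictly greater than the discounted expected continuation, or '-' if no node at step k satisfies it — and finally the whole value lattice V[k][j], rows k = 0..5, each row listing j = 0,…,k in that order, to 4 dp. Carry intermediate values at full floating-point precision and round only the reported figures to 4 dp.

price = 56.5500
boundary = 100.4100 105.6718 111.2094 117.0372 123.1703
tree:
56.5500
61.5498 51.2882
66.3007 56.5500 45.7506
70.8150 61.5498 51.2882 39.9228
75.1045 66.3007 56.5500 45.7506 33.7897
79.1804 70.8150 61.5498 51.2882 39.9228 27.3351

Δt=0.10720, u=1.05240, d=0.95021, q=0.55354, disc=e^(-rΔt)=0.99327
k=5 terminal: V=max(K-S,0) → 79.1804 70.8150 61.5498 51.2882 39.9228 27.3351
k=4: j=0 S=81.8555 intr=75.1045 cont=74.0480 V=75.1045[EX]; j=1 S=90.6593 intr=66.3007 cont=65.2442 V=66.3007[EX]; j=2 S=100.4100 intr=56.5500 cont=55.4935 V=56.5500[EX]; j=3 S=111.2094 intr=45.7506 cont=44.6941 V=45.7506[EX]; j=4 S=123.1703 intr=33.7897 cont=32.7332 V=33.7897[EX]  S*(4)=123.1703
k=3: j=0 S=86.1450 intr=70.8150 cont=69.7585 V=70.8150[EX]; j=1 S=95.4102 intr=61.5498 cont=60.4934 V=61.5498[EX]; j=2 S=105.6718 intr=51.2882 cont=50.2317 V=51.2882[EX]; j=3 S=117.0372 intr=39.9228 cont=38.8664 V=39.9228[EX]  S*(3)=117.0372
k=2: j=0 S=90.6593 intr=66.3007 cont=65.2442 V=66.3007[EX]; j=1 S=100.4100 intr=56.5500 cont=55.4935 V=56.5500[EX]; j=2 S=111.2094 intr=45.7506 cont=44.6941 V=45.7506[EX]  S*(2)=111.2094
k=1: j=0 S=95.4102 intr=61.5498 cont=60.4934 V=61.5498[EX]; j=1 S=105.6718 intr=51.2882 cont=50.2317 V=51.2882[EX]  S*(1)=105.6718
k=0: j=0 S=100.4100 intr=56.5500 cont=55.4935 V=56.5500[EX]  S*(0)=100.4100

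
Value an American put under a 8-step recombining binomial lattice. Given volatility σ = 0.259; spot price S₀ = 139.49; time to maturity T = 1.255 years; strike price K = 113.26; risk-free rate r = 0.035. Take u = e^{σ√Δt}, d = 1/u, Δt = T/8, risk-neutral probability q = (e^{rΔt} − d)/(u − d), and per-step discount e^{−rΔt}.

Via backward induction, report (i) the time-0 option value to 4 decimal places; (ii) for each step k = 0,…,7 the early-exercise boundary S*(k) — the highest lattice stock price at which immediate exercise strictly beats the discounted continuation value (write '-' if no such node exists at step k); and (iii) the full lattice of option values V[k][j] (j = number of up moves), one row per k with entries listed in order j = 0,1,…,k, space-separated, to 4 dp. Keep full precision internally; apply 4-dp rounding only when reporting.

price = 3.6459
boundary = - - - - - 83.5192 92.5417 102.5390
tree:
3.6459
5.9169 1.4255
9.3651 2.5497 0.3222
14.3693 4.4871 0.6494 0.0000
21.1988 7.7295 1.3090 0.0000 0.0000
29.7408 12.9294 2.6386 0.0000 0.0000 0.0000
37.8837 20.7183 5.3187 0.0000 0.0000 0.0000 0.0000
45.2326 29.7408 10.7210 0.0000 0.0000 0.0000 0.0000 0.0000
51.8651 37.8837 20.7183 0.0000 0.0000 0.0000 0.0000 0.0000 0.0000

Δt=0.15687, u=1.10803, d=0.90250, q=0.50117, disc=e^(-rΔt)=0.99452
k=8 terminal: V=max(K-S,0) → 51.8651 37.8837 20.7183 0.0000 0.0000 0.0000 0.0000 0.0000 0.0000
k=7: j=0 S=68.0274 intr=45.2326 cont=44.6125 V=45.2326[EX]; j=1 S=83.5192 intr=29.7408 cont=29.1206 V=29.7408[EX]; j=2 S=102.5390 intr=10.7210 cont=10.2784 V=10.7210[EX]; j=3 S=125.8901 intr=0.0000 cont=0.0000 V=0.0000[hold]; j=4 S=154.5590 intr=0.0000 cont=0.0000 V=0.0000[hold]; j=5 S=189.7567 intr=0.0000 cont=0.0000 V=0.0000[hold]; j=6 S=232.9699 intr=0.0000 cont=0.0000 V=0.0000[hold]; j=7 S=286.0241 intr=0.0000 cont=0.0000 V=0.0000[hold]  S*(7)=102.5390
k=6: j=0 S=75.3763 intr=37.8837 cont=37.2635 V=37.8837[EX]; j=1 S=92.5417 intr=20.7183 cont=20.0981 V=20.7183[EX]; j=2 S=113.6162 intr=0.0000 cont=5.3187 V=5.3187[hold]; j=3 S=139.4900 intr=0.0000 cont=0.0000 V=0.0000[hold]; j=4 S=171.2560 intr=0.0000 cont=0.0000 V=0.0000[hold]; j=5 S=210.2561 intr=0.0000 cont=0.0000 V=0.0000[hold]; j=6 S=258.1376 intr=0.0000 cont=0.0000 V=0.0000[hold]  S*(6)=92.5417
k=5: j=0 S=83.5192 intr=29.7408 cont=29.1206 V=29.7408[EX]; j=1 S=102.5390 intr=10.7210 cont=12.9294 V=12.9294[hold]; j=2 S=125.8901 intr=0.0000 cont=2.6386 V=2.6386[hold]; j=3 S=154.5590 intr=0.0000 cont=0.0000 V=0.0000[hold]; j=4 S=189.7567 intr=0.0000 cont=0.0000 V=0.0000[hold]; j=5 S=232.9699 intr=0.0000 cont=0.0000 V=0.0000[hold]  S*(5)=83.5192
k=4: j=0 S=92.5417 intr=20.7183 cont=21.1988 V=21.1988[hold]; j=1 S=113.6162 intr=0.0000 cont=7.7295 V=7.7295[hold]; j=2 S=139.4900 intr=0.0000 cont=1.3090 V=1.3090[hold]; j=3 S=171.2560 intr=0.0000 cont=0.0000 V=0.0000[hold]; j=4 S=210.2561 intr=0.0000 cont=0.0000 V=0.0000[hold]  S*(4)=-
k=3: j=0 S=102.5390 intr=10.7210 cont=14.3693 V=14.3693[hold]; j=1 S=125.8901 intr=0.0000 cont=4.4871 V=4.4871[hold]; j=2 S=154.5590 intr=0.0000 cont=0.6494 V=0.6494[hold]; j=3 S=189.7567 intr=0.0000 cont=0.0000 V=0.0000[hold]  S*(3)=-
k=2: j=0 S=113.6162 intr=0.0000 cont=9.3651 V=9.3651[hold]; j=1 S=139.4900 intr=0.0000 cont=2.5497 V=2.5497[hold]; j=2 S=171.2560 intr=0.0000 cont=0.3222 V=0.3222[hold]  S*(2)=-
k=1: j=0 S=125.8901 intr=0.0000 cont=5.9169 V=5.9169[hold]; j=1 S=154.5590 intr=0.0000 cont=1.4255 V=1.4255[hold]  S*(1)=-
k=0: j=0 S=139.4900 intr=0.0000 cont=3.6459 V=3.6459[hold]  S*(0)=-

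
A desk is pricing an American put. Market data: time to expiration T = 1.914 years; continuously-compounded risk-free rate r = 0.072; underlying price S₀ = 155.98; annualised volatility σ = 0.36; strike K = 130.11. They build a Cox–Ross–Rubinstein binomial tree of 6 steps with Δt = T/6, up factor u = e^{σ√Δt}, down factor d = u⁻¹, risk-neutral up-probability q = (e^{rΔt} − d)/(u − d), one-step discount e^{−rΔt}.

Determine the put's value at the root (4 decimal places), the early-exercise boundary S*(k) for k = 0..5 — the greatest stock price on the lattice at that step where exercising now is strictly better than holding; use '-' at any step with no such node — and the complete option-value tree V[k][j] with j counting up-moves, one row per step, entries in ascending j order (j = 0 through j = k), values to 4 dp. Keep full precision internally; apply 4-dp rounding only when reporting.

params: Δt=0.31900 u=1.22547 d=0.81601 q=0.50608 e^(-rΔt)=0.97729
t_6 payoffs: 84.0586 60.9506 26.2472 0.0000 0.0000 0.0000 0.0000
t_5: node(5,0) S=56.4348 payoff=73.6752 vs cont=70.7209 → 73.6752 [stop]  node(5,1) S=84.7531 payoff=45.3569 vs cont=42.4025 → 45.3569 [stop]  node(5,2) S=127.2813 payoff=2.8287 vs cont=12.6695 → 12.6695 [wait]  node(5,3) S=191.1495 payoff=0.0000 vs cont=0.0000 → 0.0000 [wait]  node(5,4) S=287.0662 payoff=0.0000 vs cont=0.0000 → 0.0000 [wait]  node(5,5) S=431.1126 payoff=0.0000 vs cont=0.0000 → 0.0000 [wait]  ⇒ S*(5)=84.7531
t_4: node(4,0) S=69.1594 payoff=60.9506 vs cont=57.9963 → 60.9506 [stop]  node(4,1) S=103.8628 payoff=26.2472 vs cont=28.1600 → 28.1600 [wait]  node(4,2) S=155.9800 payoff=0.0000 vs cont=6.1156 → 6.1156 [wait]  node(4,3) S=234.2489 payoff=0.0000 vs cont=0.0000 → 0.0000 [wait]  node(4,4) S=351.7923 payoff=0.0000 vs cont=0.0000 → 0.0000 [wait]  ⇒ S*(4)=69.1594
t_3: node(3,0) S=84.7531 payoff=45.3569 vs cont=43.3486 → 45.3569 [stop]  node(3,1) S=127.2813 payoff=2.8287 vs cont=16.6176 → 16.6176 [wait]  node(3,2) S=191.1495 payoff=0.0000 vs cont=2.9520 → 2.9520 [wait]  node(3,3) S=287.0662 payoff=0.0000 vs cont=0.0000 → 0.0000 [wait]  ⇒ S*(3)=84.7531
t_2: node(2,0) S=103.8628 payoff=26.2472 vs cont=30.1127 → 30.1127 [wait]  node(2,1) S=155.9800 payoff=0.0000 vs cont=9.4814 → 9.4814 [wait]  node(2,2) S=234.2489 payoff=0.0000 vs cont=1.4249 → 1.4249 [wait]  ⇒ S*(2)=-
t_1: node(1,0) S=127.2813 payoff=2.8287 vs cont=19.2249 → 19.2249 [wait]  node(1,1) S=191.1495 payoff=0.0000 vs cont=5.2814 → 5.2814 [wait]  ⇒ S*(1)=-
t_0: node(0,0) S=155.9800 payoff=0.0000 vs cont=11.8920 → 11.8920 [wait]  ⇒ S*(0)=-

price = 11.8920
boundary = - - - 84.7531 69.1594 84.7531
tree:
11.8920
19.2249 5.2814
30.1127 9.4814 1.4249
45.3569 16.6176 2.9520 0.0000
60.9506 28.1600 6.1156 0.0000 0.0000
73.6752 45.3569 12.6695 0.0000 0.0000 0.0000
84.0586 60.9506 26.2472 0.0000 0.0000 0.0000 0.0000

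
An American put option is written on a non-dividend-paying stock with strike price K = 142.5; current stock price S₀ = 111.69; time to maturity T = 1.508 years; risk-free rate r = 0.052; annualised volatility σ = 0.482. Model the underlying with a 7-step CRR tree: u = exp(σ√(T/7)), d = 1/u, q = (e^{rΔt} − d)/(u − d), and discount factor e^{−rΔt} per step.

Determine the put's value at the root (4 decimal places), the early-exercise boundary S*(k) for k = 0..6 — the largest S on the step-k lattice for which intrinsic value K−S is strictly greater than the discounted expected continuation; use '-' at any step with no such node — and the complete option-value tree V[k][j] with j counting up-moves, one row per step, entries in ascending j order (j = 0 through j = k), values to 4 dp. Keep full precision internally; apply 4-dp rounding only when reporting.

price = 41.6703
boundary = - - 71.3997 57.0870 71.3997 89.3008 111.6900
tree:
41.6703
55.4000 27.1428
71.1003 38.9735 14.4144
85.4130 53.8998 23.0281 5.0186
96.8566 71.1003 35.7405 9.2037 0.4058
106.0062 85.4130 53.1992 16.8533 0.7733 0.0000
113.3217 96.8566 71.1003 30.8100 1.4734 0.0000 0.0000
119.1707 106.0062 85.4130 53.1992 2.8074 0.0000 0.0000 0.0000

params: Δt=0.21543 u=1.25072 d=0.79954 q=0.46927 e^(-rΔt)=0.98886
t_7 payoffs: 119.1707 106.0062 85.4130 53.1992 2.8074 0.0000 0.0000 0.0000
t_6: node(6,0) S=29.1783 payoff=113.3217 vs cont=111.7343 → 113.3217 [stop]  node(6,1) S=45.6434 payoff=96.8566 vs cont=95.2691 → 96.8566 [stop]  node(6,2) S=71.3997 payoff=71.1003 vs cont=69.5129 → 71.1003 [stop]  node(6,3) S=111.6900 payoff=30.8100 vs cont=29.2226 → 30.8100 [stop]  node(6,4) S=174.7158 payoff=0.0000 vs cont=1.4734 → 1.4734 [wait]  node(6,5) S=273.3067 payoff=0.0000 vs cont=0.0000 → 0.0000 [wait]  node(6,6) S=427.5316 payoff=0.0000 vs cont=0.0000 → 0.0000 [wait]  ⇒ S*(6)=111.6900
t_5: node(5,0) S=36.4938 payoff=106.0062 vs cont=104.4188 → 106.0062 [stop]  node(5,1) S=57.0870 payoff=85.4130 vs cont=83.8256 → 85.4130 [stop]  node(5,2) S=89.3008 payoff=53.1992 vs cont=51.6118 → 53.1992 [stop]  node(5,3) S=139.6926 payoff=2.8074 vs cont=16.8533 → 16.8533 [wait]  node(5,4) S=218.5200 payoff=0.0000 vs cont=0.7733 → 0.7733 [wait]  node(5,5) S=341.8293 payoff=0.0000 vs cont=0.0000 → 0.0000 [wait]  ⇒ S*(5)=89.3008
t_4: node(4,0) S=45.6434 payoff=96.8566 vs cont=95.2691 → 96.8566 [stop]  node(4,1) S=71.3997 payoff=71.1003 vs cont=69.5129 → 71.1003 [stop]  node(4,2) S=111.6900 payoff=30.8100 vs cont=35.7405 → 35.7405 [wait]  node(4,3) S=174.7158 payoff=0.0000 vs cont=9.2037 → 9.2037 [wait]  node(4,4) S=273.3067 payoff=0.0000 vs cont=0.4058 → 0.4058 [wait]  ⇒ S*(4)=71.3997
t_3: node(3,0) S=57.0870 payoff=85.4130 vs cont=83.8256 → 85.4130 [stop]  node(3,1) S=89.3008 payoff=53.1992 vs cont=53.8998 → 53.8998 [wait]  node(3,2) S=139.6926 payoff=2.8074 vs cont=23.0281 → 23.0281 [wait]  node(3,3) S=218.5200 payoff=0.0000 vs cont=5.0186 → 5.0186 [wait]  ⇒ S*(3)=57.0870
t_2: node(2,0) S=71.3997 payoff=71.1003 vs cont=69.8380 → 71.1003 [stop]  node(2,1) S=111.6900 payoff=30.8100 vs cont=38.9735 → 38.9735 [wait]  node(2,2) S=174.7158 payoff=0.0000 vs cont=14.4144 → 14.4144 [wait]  ⇒ S*(2)=71.3997
t_1: node(1,0) S=89.3008 payoff=53.1992 vs cont=55.4000 → 55.4000 [wait]  node(1,1) S=139.6926 payoff=2.8074 vs cont=27.1428 → 27.1428 [wait]  ⇒ S*(1)=-
t_0: node(0,0) S=111.6900 payoff=30.8100 vs cont=41.6703 → 41.6703 [wait]  ⇒ S*(0)=-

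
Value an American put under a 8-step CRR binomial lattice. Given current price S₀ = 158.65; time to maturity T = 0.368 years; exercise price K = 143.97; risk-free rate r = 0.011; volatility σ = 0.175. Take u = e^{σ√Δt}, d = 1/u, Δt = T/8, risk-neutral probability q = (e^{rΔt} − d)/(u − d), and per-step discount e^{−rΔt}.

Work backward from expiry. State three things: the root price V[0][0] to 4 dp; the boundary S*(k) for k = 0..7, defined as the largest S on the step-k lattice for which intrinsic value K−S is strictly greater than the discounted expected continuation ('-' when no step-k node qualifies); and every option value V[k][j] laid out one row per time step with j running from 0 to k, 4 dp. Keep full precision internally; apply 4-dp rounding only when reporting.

price = 1.4966
boundary = - - - - - - 126.6593 131.5036
tree:
1.4966
2.4279 0.5571
3.8525 0.9905 0.1196
5.9505 1.7361 0.2380 0.0000
8.8889 2.9870 0.4737 0.0000 0.0000
12.7333 5.0126 0.9430 0.0000 0.0000 0.0000
17.3107 8.1203 1.8770 0.0000 0.0000 0.0000 0.0000
21.9766 12.4664 3.7362 0.0000 0.0000 0.0000 0.0000 0.0000
26.4705 17.3107 7.4369 0.0000 0.0000 0.0000 0.0000 0.0000 0.0000

Δt=0.04600, u=1.03825, d=0.96316, q=0.49736, disc=e^(-rΔt)=0.99949
k=8 terminal: V=max(K-S,0) → 26.4705 17.3107 7.4369 0.0000 0.0000 0.0000 0.0000 0.0000 0.0000
k=7: j=0 S=121.9934 intr=21.9766 cont=21.9037 V=21.9766[EX]; j=1 S=131.5036 intr=12.4664 cont=12.3936 V=12.4664[EX]; j=2 S=141.7550 intr=2.2150 cont=3.7362 V=3.7362[hold]; j=3 S=152.8057 intr=0.0000 cont=0.0000 V=0.0000[hold]; j=4 S=164.7178 intr=0.0000 cont=0.0000 V=0.0000[hold]; j=5 S=177.5586 intr=0.0000 cont=0.0000 V=0.0000[hold]; j=6 S=191.4003 intr=0.0000 cont=0.0000 V=0.0000[hold]; j=7 S=206.3211 intr=0.0000 cont=0.0000 V=0.0000[hold]  S*(7)=131.5036
k=6: j=0 S=126.6593 intr=17.3107 cont=17.2379 V=17.3107[EX]; j=1 S=136.5331 intr=7.4369 cont=8.1203 V=8.1203[hold]; j=2 S=147.1767 intr=0.0000 cont=1.8770 V=1.8770[hold]; j=3 S=158.6500 intr=0.0000 cont=0.0000 V=0.0000[hold]; j=4 S=171.0177 intr=0.0000 cont=0.0000 V=0.0000[hold]; j=5 S=184.3496 intr=0.0000 cont=0.0000 V=0.0000[hold]; j=6 S=198.7207 intr=0.0000 cont=0.0000 V=0.0000[hold]  S*(6)=126.6593
k=5: j=0 S=131.5036 intr=12.4664 cont=12.7333 V=12.7333[hold]; j=1 S=141.7550 intr=2.2150 cont=5.0126 V=5.0126[hold]; j=2 S=152.8057 intr=0.0000 cont=0.9430 V=0.9430[hold]; j=3 S=164.7178 intr=0.0000 cont=0.0000 V=0.0000[hold]; j=4 S=177.5586 intr=0.0000 cont=0.0000 V=0.0000[hold]; j=5 S=191.4003 intr=0.0000 cont=0.0000 V=0.0000[hold]  S*(5)=-
k=4: j=0 S=136.5331 intr=7.4369 cont=8.8889 V=8.8889[hold]; j=1 S=147.1767 intr=0.0000 cont=2.9870 V=2.9870[hold]; j=2 S=158.6500 intr=0.0000 cont=0.4737 V=0.4737[hold]; j=3 S=171.0177 intr=0.0000 cont=0.0000 V=0.0000[hold]; j=4 S=184.3496 intr=0.0000 cont=0.0000 V=0.0000[hold]  S*(4)=-
k=3: j=0 S=141.7550 intr=2.2150 cont=5.9505 V=5.9505[hold]; j=1 S=152.8057 intr=0.0000 cont=1.7361 V=1.7361[hold]; j=2 S=164.7178 intr=0.0000 cont=0.2380 V=0.2380[hold]; j=3 S=177.5586 intr=0.0000 cont=0.0000 V=0.0000[hold]  S*(3)=-
k=2: j=0 S=147.1767 intr=0.0000 cont=3.8525 V=3.8525[hold]; j=1 S=158.6500 intr=0.0000 cont=0.9905 V=0.9905[hold]; j=2 S=171.0177 intr=0.0000 cont=0.1196 V=0.1196[hold]  S*(2)=-
k=1: j=0 S=152.8057 intr=0.0000 cont=2.4279 V=2.4279[hold]; j=1 S=164.7178 intr=0.0000 cont=0.5571 V=0.5571[hold]  S*(1)=-
k=0: j=0 S=158.6500 intr=0.0000 cont=1.4966 V=1.4966[hold]  S*(0)=-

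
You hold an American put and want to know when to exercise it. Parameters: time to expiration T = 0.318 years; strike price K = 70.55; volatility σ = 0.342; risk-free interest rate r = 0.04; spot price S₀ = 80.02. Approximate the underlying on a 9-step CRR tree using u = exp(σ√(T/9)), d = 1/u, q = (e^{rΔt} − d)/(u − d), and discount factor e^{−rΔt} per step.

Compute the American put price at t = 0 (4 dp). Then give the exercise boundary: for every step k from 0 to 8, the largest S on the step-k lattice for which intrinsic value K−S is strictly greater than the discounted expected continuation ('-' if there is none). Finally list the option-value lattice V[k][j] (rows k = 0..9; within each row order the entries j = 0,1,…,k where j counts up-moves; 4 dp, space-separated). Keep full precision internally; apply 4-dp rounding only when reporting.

price = 2.1176
boundary = - - - - - - 54.4106 58.0233 61.8759
tree:
2.1176
3.2038 1.0151
4.7311 1.6543 0.3656
6.7917 2.6418 0.6513 0.0752
9.4330 4.1157 1.1453 0.1490 0.0000
12.6092 6.2186 1.9814 0.2954 0.0000 0.0000
16.1394 9.0426 3.3545 0.5858 0.0000 0.0000 0.0000
19.5272 12.5267 5.5129 1.1614 0.0000 0.0000 0.0000 0.0000
22.7041 16.1394 8.6741 2.3027 0.0000 0.0000 0.0000 0.0000 0.0000
25.6831 19.5272 12.5267 4.5656 0.0000 0.0000 0.0000 0.0000 0.0000 0.0000

Δt=0.03533, u=1.06640, d=0.93774, q=0.49493, disc=e^(-rΔt)=0.99859
k=9 terminal: V=max(K-S,0) → 25.6831 19.5272 12.5267 4.5656 0.0000 0.0000 0.0000 0.0000 0.0000 0.0000
k=8: j=0 S=47.8459 intr=22.7041 cont=22.6044 V=22.7041[EX]; j=1 S=54.4106 intr=16.1394 cont=16.0398 V=16.1394[EX]; j=2 S=61.8759 intr=8.6741 cont=8.5744 V=8.6741[EX]; j=3 S=70.3656 intr=0.1844 cont=2.3027 V=2.3027[hold]; j=4 S=80.0200 intr=0.0000 cont=0.0000 V=0.0000[hold]; j=5 S=90.9991 intr=0.0000 cont=0.0000 V=0.0000[hold]; j=6 S=103.4845 intr=0.0000 cont=0.0000 V=0.0000[hold]; j=7 S=117.6830 intr=0.0000 cont=0.0000 V=0.0000[hold]; j=8 S=133.8296 intr=0.0000 cont=0.0000 V=0.0000[hold]  S*(8)=61.8759
k=7: j=0 S=51.0228 intr=19.5272 cont=19.4276 V=19.5272[EX]; j=1 S=58.0233 intr=12.5267 cont=12.4270 V=12.5267[EX]; j=2 S=65.9844 intr=4.5656 cont=5.5129 V=5.5129[hold]; j=3 S=75.0377 intr=0.0000 cont=1.1614 V=1.1614[hold]; j=4 S=85.3331 intr=0.0000 cont=0.0000 V=0.0000[hold]; j=5 S=97.0412 intr=0.0000 cont=0.0000 V=0.0000[hold]; j=6 S=110.3556 intr=0.0000 cont=0.0000 V=0.0000[hold]; j=7 S=125.4969 intr=0.0000 cont=0.0000 V=0.0000[hold]  S*(7)=58.0233
k=6: j=0 S=54.4106 intr=16.1394 cont=16.0398 V=16.1394[EX]; j=1 S=61.8759 intr=8.6741 cont=9.0426 V=9.0426[hold]; j=2 S=70.3656 intr=0.1844 cont=3.3545 V=3.3545[hold]; j=3 S=80.0200 intr=0.0000 cont=0.5858 V=0.5858[hold]; j=4 S=90.9991 intr=0.0000 cont=0.0000 V=0.0000[hold]; j=5 S=103.4845 intr=0.0000 cont=0.0000 V=0.0000[hold]; j=6 S=117.6830 intr=0.0000 cont=0.0000 V=0.0000[hold]  S*(6)=54.4106
k=5: j=0 S=58.0233 intr=12.5267 cont=12.6092 V=12.6092[hold]; j=1 S=65.9844 intr=4.5656 cont=6.2186 V=6.2186[hold]; j=2 S=75.0377 intr=0.0000 cont=1.9814 V=1.9814[hold]; j=3 S=85.3331 intr=0.0000 cont=0.2954 V=0.2954[hold]; j=4 S=97.0412 intr=0.0000 cont=0.0000 V=0.0000[hold]; j=5 S=110.3556 intr=0.0000 cont=0.0000 V=0.0000[hold]  S*(5)=-
k=4: j=0 S=61.8759 intr=8.6741 cont=9.4330 V=9.4330[hold]; j=1 S=70.3656 intr=0.1844 cont=4.1157 V=4.1157[hold]; j=2 S=80.0200 intr=0.0000 cont=1.1453 V=1.1453[hold]; j=3 S=90.9991 intr=0.0000 cont=0.1490 V=0.1490[hold]; j=4 S=103.4845 intr=0.0000 cont=0.0000 V=0.0000[hold]  S*(4)=-
k=3: j=0 S=65.9844 intr=4.5656 cont=6.7917 V=6.7917[hold]; j=1 S=75.0377 intr=0.0000 cont=2.6418 V=2.6418[hold]; j=2 S=85.3331 intr=0.0000 cont=0.6513 V=0.6513[hold]; j=3 S=97.0412 intr=0.0000 cont=0.0752 V=0.0752[hold]  S*(3)=-
k=2: j=0 S=70.3656 intr=0.1844 cont=4.7311 V=4.7311[hold]; j=1 S=80.0200 intr=0.0000 cont=1.6543 V=1.6543[hold]; j=2 S=90.9991 intr=0.0000 cont=0.3656 V=0.3656[hold]  S*(2)=-
k=1: j=0 S=75.0377 intr=0.0000 cont=3.2038 V=3.2038[hold]; j=1 S=85.3331 intr=0.0000 cont=1.0151 V=1.0151[hold]  S*(1)=-
k=0: j=0 S=80.0200 intr=0.0000 cont=2.1176 V=2.1176[hold]  S*(0)=-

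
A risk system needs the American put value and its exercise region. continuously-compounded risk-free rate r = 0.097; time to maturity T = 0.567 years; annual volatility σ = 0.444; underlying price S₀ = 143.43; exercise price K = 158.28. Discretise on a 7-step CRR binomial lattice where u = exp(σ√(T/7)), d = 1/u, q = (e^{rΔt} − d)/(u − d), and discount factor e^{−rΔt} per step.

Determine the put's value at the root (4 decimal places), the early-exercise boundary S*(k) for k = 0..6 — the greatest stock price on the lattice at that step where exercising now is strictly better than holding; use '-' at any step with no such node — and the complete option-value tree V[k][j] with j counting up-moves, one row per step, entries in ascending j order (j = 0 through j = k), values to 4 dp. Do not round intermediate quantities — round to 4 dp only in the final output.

params: Δt=0.08100 u=1.13470 d=0.88129 q=0.49958 e^(-rΔt)=0.99217
t_7 payoffs: 99.0579 82.0295 60.1048 31.8761 0.0000 0.0000 0.0000 0.0000
t_6: node(6,0) S=67.1991 payoff=91.0809 vs cont=89.8422 → 91.0809 [stop]  node(6,1) S=86.5211 payoff=71.7589 vs cont=70.5201 → 71.7589 [stop]  node(6,2) S=111.3989 payoff=46.8811 vs cont=45.6423 → 46.8811 [stop]  node(6,3) S=143.4300 payoff=14.8500 vs cont=15.8266 → 15.8266 [wait]  node(6,4) S=184.6711 payoff=0.0000 vs cont=0.0000 → 0.0000 [wait]  node(6,5) S=237.7704 payoff=0.0000 vs cont=0.0000 → 0.0000 [wait]  node(6,6) S=306.1376 payoff=0.0000 vs cont=0.0000 → 0.0000 [wait]  ⇒ S*(6)=111.3989
t_5: node(5,0) S=76.2505 payoff=82.0295 vs cont=80.7908 → 82.0295 [stop]  node(5,1) S=98.1752 payoff=60.1048 vs cont=58.8661 → 60.1048 [stop]  node(5,2) S=126.4039 payoff=31.8761 vs cont=31.1214 → 31.8761 [stop]  node(5,3) S=162.7494 payoff=0.0000 vs cont=7.8580 → 7.8580 [wait]  node(5,4) S=209.5455 payoff=0.0000 vs cont=0.0000 → 0.0000 [wait]  node(5,5) S=269.7971 payoff=0.0000 vs cont=0.0000 → 0.0000 [wait]  ⇒ S*(5)=126.4039
t_4: node(4,0) S=86.5211 payoff=71.7589 vs cont=70.5201 → 71.7589 [stop]  node(4,1) S=111.3989 payoff=46.8811 vs cont=45.6423 → 46.8811 [stop]  node(4,2) S=143.4300 payoff=14.8500 vs cont=19.7216 → 19.7216 [wait]  node(4,3) S=184.6711 payoff=0.0000 vs cont=3.9015 → 3.9015 [wait]  node(4,4) S=237.7704 payoff=0.0000 vs cont=0.0000 → 0.0000 [wait]  ⇒ S*(4)=111.3989
t_3: node(3,0) S=98.1752 payoff=60.1048 vs cont=58.8661 → 60.1048 [stop]  node(3,1) S=126.4039 payoff=31.8761 vs cont=33.0520 → 33.0520 [wait]  node(3,2) S=162.7494 payoff=0.0000 vs cont=11.7257 → 11.7257 [wait]  node(3,3) S=209.5455 payoff=0.0000 vs cont=1.9371 → 1.9371 [wait]  ⇒ S*(3)=98.1752
t_2: node(2,0) S=111.3989 payoff=46.8811 vs cont=46.2252 → 46.8811 [stop]  node(2,1) S=143.4300 payoff=14.8500 vs cont=22.2226 → 22.2226 [wait]  node(2,2) S=184.6711 payoff=0.0000 vs cont=6.7821 → 6.7821 [wait]  ⇒ S*(2)=111.3989
t_1: node(1,0) S=126.4039 payoff=31.8761 vs cont=34.2917 → 34.2917 [wait]  node(1,1) S=162.7494 payoff=0.0000 vs cont=14.3953 → 14.3953 [wait]  ⇒ S*(1)=-
t_0: node(0,0) S=143.4300 payoff=14.8500 vs cont=24.1613 → 24.1613 [wait]  ⇒ S*(0)=-

price = 24.1613
boundary = - - 111.3989 98.1752 111.3989 126.4039 111.3989
tree:
24.1613
34.2917 14.3953
46.8811 22.2226 6.7821
60.1048 33.0520 11.7257 1.9371
71.7589 46.8811 19.7216 3.9015 0.0000
82.0295 60.1048 31.8761 7.8580 0.0000 0.0000
91.0809 71.7589 46.8811 15.8266 0.0000 0.0000 0.0000
99.0579 82.0295 60.1048 31.8761 0.0000 0.0000 0.0000 0.0000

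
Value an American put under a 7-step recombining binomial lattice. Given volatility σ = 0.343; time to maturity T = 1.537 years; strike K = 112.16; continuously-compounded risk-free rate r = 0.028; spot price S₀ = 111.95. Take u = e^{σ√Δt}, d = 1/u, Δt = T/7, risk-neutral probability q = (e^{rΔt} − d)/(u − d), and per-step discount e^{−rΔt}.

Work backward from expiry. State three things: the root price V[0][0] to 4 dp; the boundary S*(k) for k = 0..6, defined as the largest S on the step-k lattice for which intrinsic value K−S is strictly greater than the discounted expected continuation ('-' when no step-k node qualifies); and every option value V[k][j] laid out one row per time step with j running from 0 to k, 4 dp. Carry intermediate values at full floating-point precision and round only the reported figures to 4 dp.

Δt=0.21957, u=1.17436, d=0.85153, q=0.47901, disc=e^(-rΔt)=0.99387
k=7 terminal: V=max(K-S,0) → 75.8178 62.0395 43.0376 16.8316 0.0000 0.0000 0.0000 0.0000
k=6: j=0 S=42.6789 intr=69.4811 cont=68.7936 V=69.4811[EX]; j=1 S=58.8596 intr=53.3004 cont=52.6130 V=53.3004[EX]; j=2 S=81.1747 intr=30.9853 cont=30.2979 V=30.9853[EX]; j=3 S=111.9500 intr=0.2100 cont=8.7154 V=8.7154[hold]; j=4 S=154.3930 intr=0.0000 cont=0.0000 V=0.0000[hold]; j=5 S=212.9272 intr=0.0000 cont=0.0000 V=0.0000[hold]; j=6 S=293.6531 intr=0.0000 cont=0.0000 V=0.0000[hold]  S*(6)=81.1747
k=5: j=0 S=50.1205 intr=62.0395 cont=61.3521 V=62.0395[EX]; j=1 S=69.1224 intr=43.0376 cont=42.3502 V=43.0376[EX]; j=2 S=95.3284 intr=16.8316 cont=20.1933 V=20.1933[hold]; j=3 S=131.4698 intr=0.0000 cont=4.5128 V=4.5128[hold]; j=4 S=181.3132 intr=0.0000 cont=0.0000 V=0.0000[hold]; j=5 S=250.0535 intr=0.0000 cont=0.0000 V=0.0000[hold]  S*(5)=69.1224
k=4: j=0 S=58.8596 intr=53.3004 cont=52.6130 V=53.3004[EX]; j=1 S=81.1747 intr=30.9853 cont=31.8983 V=31.8983[hold]; j=2 S=111.9500 intr=0.2100 cont=12.6045 V=12.6045[hold]; j=3 S=154.3930 intr=0.0000 cont=2.3367 V=2.3367[hold]; j=4 S=212.9272 intr=0.0000 cont=0.0000 V=0.0000[hold]  S*(4)=58.8596
k=3: j=0 S=69.1224 intr=43.0376 cont=42.7848 V=43.0376[EX]; j=1 S=95.3284 intr=16.8316 cont=22.5176 V=22.5176[hold]; j=2 S=131.4698 intr=0.0000 cont=7.6391 V=7.6391[hold]; j=3 S=181.3132 intr=0.0000 cont=1.2100 V=1.2100[hold]  S*(3)=69.1224
k=2: j=0 S=81.1747 intr=30.9853 cont=33.0048 V=33.0048[hold]; j=1 S=111.9500 intr=0.2100 cont=15.2963 V=15.2963[hold]; j=2 S=154.3930 intr=0.0000 cont=4.5315 V=4.5315[hold]  S*(2)=-
k=1: j=0 S=95.3284 intr=16.8316 cont=24.3720 V=24.3720[hold]; j=1 S=131.4698 intr=0.0000 cont=10.0777 V=10.0777[hold]  S*(1)=-
k=0: j=0 S=111.9500 intr=0.2100 cont=17.4175 V=17.4175[hold]  S*(0)=-

price = 17.4175
boundary = - - - 69.1224 58.8596 69.1224 81.1747
tree:
17.4175
24.3720 10.0777
33.0048 15.2963 4.5315
43.0376 22.5176 7.6391 1.2100
53.3004 31.8983 12.6045 2.3367 0.0000
62.0395 43.0376 20.1933 4.5128 0.0000 0.0000
69.4811 53.3004 30.9853 8.7154 0.0000 0.0000 0.0000
75.8178 62.0395 43.0376 16.8316 0.0000 0.0000 0.0000 0.0000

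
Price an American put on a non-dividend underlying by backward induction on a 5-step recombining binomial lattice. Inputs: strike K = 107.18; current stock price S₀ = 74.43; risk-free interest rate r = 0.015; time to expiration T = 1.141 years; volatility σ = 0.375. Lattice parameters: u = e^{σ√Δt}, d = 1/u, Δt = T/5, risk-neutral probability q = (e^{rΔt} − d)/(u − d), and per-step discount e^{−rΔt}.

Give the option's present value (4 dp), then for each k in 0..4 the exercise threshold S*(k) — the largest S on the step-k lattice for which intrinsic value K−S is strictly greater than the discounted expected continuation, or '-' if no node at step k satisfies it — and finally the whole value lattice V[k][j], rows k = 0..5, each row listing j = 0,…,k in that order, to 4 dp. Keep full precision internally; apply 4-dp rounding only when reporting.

price = 35.5875
boundary = - - 52.0176 62.2227 74.4300
tree:
35.5875
45.2373 24.7411
55.1624 34.1451 14.0975
63.6938 44.9573 21.9499 5.1617
70.8260 55.1624 32.7500 9.6786 0.0000
76.7884 63.6938 44.9573 18.1478 0.0000 0.0000

Δt=0.22820, u=1.19619, d=0.83599, q=0.46485, disc=e^(-rΔt)=0.99658
k=5 terminal: V=max(K-S,0) → 76.7884 63.6938 44.9573 18.1478 0.0000 0.0000
k=4: j=0 S=36.3540 intr=70.8260 cont=70.4597 V=70.8260[EX]; j=1 S=52.0176 intr=55.1624 cont=54.7962 V=55.1624[EX]; j=2 S=74.4300 intr=32.7500 cont=32.3838 V=32.7500[EX]; j=3 S=106.4991 intr=0.6809 cont=9.6786 V=9.6786[hold]; j=4 S=152.3855 intr=0.0000 cont=0.0000 V=0.0000[hold]  S*(4)=74.4300
k=3: j=0 S=43.4862 intr=63.6938 cont=63.3276 V=63.6938[EX]; j=1 S=62.2227 intr=44.9573 cont=44.5910 V=44.9573[EX]; j=2 S=89.0322 intr=18.1478 cont=21.9499 V=21.9499[hold]; j=3 S=127.3927 intr=0.0000 cont=5.1617 V=5.1617[hold]  S*(3)=62.2227
k=2: j=0 S=52.0176 intr=55.1624 cont=54.7962 V=55.1624[EX]; j=1 S=74.4300 intr=32.7500 cont=34.1451 V=34.1451[hold]; j=2 S=106.4991 intr=0.6809 cont=14.0975 V=14.0975[hold]  S*(2)=52.0176
k=1: j=0 S=62.2227 intr=44.9573 cont=45.2373 V=45.2373[hold]; j=1 S=89.0322 intr=18.1478 cont=24.7411 V=24.7411[hold]  S*(1)=-
k=0: j=0 S=74.4300 intr=32.7500 cont=35.5875 V=35.5875[hold]  S*(0)=-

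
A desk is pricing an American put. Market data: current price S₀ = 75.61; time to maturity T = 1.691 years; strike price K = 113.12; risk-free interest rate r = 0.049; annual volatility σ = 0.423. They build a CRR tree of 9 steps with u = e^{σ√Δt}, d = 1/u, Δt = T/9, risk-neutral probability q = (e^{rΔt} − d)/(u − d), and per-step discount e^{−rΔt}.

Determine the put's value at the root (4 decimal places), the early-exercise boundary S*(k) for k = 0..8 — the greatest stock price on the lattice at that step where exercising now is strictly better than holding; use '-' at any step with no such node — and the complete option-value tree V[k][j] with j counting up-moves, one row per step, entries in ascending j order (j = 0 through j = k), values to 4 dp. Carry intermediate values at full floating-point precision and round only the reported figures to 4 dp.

params: Δt=0.18789 u=1.20124 d=0.83247 q=0.47937 e^(-rΔt)=0.99084
t_9 payoffs: 98.6018 92.1706 82.8905 69.4996 50.1767 22.2943 0.0000 0.0000 0.0000 0.0000
t_8: node(8,0) S=17.4398 payoff=95.6802 vs cont=94.6435 → 95.6802 [stop]  node(8,1) S=25.1652 payoff=87.9548 vs cont=86.9181 → 87.9548 [stop]  node(8,2) S=36.3128 payoff=76.8072 vs cont=75.7705 → 76.8072 [stop]  node(8,3) S=52.3986 payoff=60.7214 vs cont=59.6847 → 60.7214 [stop]  node(8,4) S=75.6100 payoff=37.5100 vs cont=36.4733 → 37.5100 [stop]  node(8,5) S=109.1035 payoff=4.0165 vs cont=11.5007 → 11.5007 [wait]  node(8,6) S=157.4339 payoff=0.0000 vs cont=0.0000 → 0.0000 [wait]  node(8,7) S=227.1735 payoff=0.0000 vs cont=0.0000 → 0.0000 [wait]  node(8,8) S=327.8061 payoff=0.0000 vs cont=0.0000 → 0.0000 [wait]  ⇒ S*(8)=75.6100
t_7: node(7,0) S=20.9494 payoff=92.1706 vs cont=91.1340 → 92.1706 [stop]  node(7,1) S=30.2295 payoff=82.8905 vs cont=81.8539 → 82.8905 [stop]  node(7,2) S=43.6204 payoff=69.4996 vs cont=68.4629 → 69.4996 [stop]  node(7,3) S=62.9433 payoff=50.1767 vs cont=49.1400 → 50.1767 [stop]  node(7,4) S=90.8257 payoff=22.2943 vs cont=24.8124 → 24.8124 [wait]  node(7,5) S=131.0595 payoff=0.0000 vs cont=5.9327 → 5.9327 [wait]  node(7,6) S=189.1158 payoff=0.0000 vs cont=0.0000 → 0.0000 [wait]  node(7,7) S=272.8898 payoff=0.0000 vs cont=0.0000 → 0.0000 [wait]  ⇒ S*(7)=62.9433
t_6: node(6,0) S=25.1652 payoff=87.9548 vs cont=86.9181 → 87.9548 [stop]  node(6,1) S=36.3128 payoff=76.8072 vs cont=75.7705 → 76.8072 [stop]  node(6,2) S=52.3986 payoff=60.7214 vs cont=59.6847 → 60.7214 [stop]  node(6,3) S=75.6100 payoff=37.5100 vs cont=37.6694 → 37.6694 [wait]  node(6,4) S=109.1035 payoff=4.0165 vs cont=15.6176 → 15.6176 [wait]  node(6,5) S=157.4339 payoff=0.0000 vs cont=3.0604 → 3.0604 [wait]  node(6,6) S=227.1735 payoff=0.0000 vs cont=0.0000 → 0.0000 [wait]  ⇒ S*(6)=52.3986
t_5: node(5,0) S=30.2295 payoff=82.8905 vs cont=81.8539 → 82.8905 [stop]  node(5,1) S=43.6204 payoff=69.4996 vs cont=68.4629 → 69.4996 [stop]  node(5,2) S=62.9433 payoff=50.1767 vs cont=49.2157 → 50.1767 [stop]  node(5,3) S=90.8257 payoff=22.2943 vs cont=26.8501 → 26.8501 [wait]  node(5,4) S=131.0595 payoff=0.0000 vs cont=9.5101 → 9.5101 [wait]  node(5,5) S=189.1158 payoff=0.0000 vs cont=1.5788 → 1.5788 [wait]  ⇒ S*(5)=62.9433
t_4: node(4,0) S=36.3128 payoff=76.8072 vs cont=75.7705 → 76.8072 [stop]  node(4,1) S=52.3986 payoff=60.7214 vs cont=59.6847 → 60.7214 [stop]  node(4,2) S=75.6100 payoff=37.5100 vs cont=38.6372 → 38.6372 [wait]  node(4,3) S=109.1035 payoff=4.0165 vs cont=18.3679 → 18.3679 [wait]  node(4,4) S=157.4339 payoff=0.0000 vs cont=5.6557 → 5.6557 [wait]  ⇒ S*(4)=52.3986
t_3: node(3,0) S=43.6204 payoff=69.4996 vs cont=68.4629 → 69.4996 [stop]  node(3,1) S=62.9433 payoff=50.1767 vs cont=49.6754 → 50.1767 [stop]  node(3,2) S=90.8257 payoff=22.2943 vs cont=28.6557 → 28.6557 [wait]  node(3,3) S=131.0595 payoff=0.0000 vs cont=12.1616 → 12.1616 [wait]  ⇒ S*(3)=62.9433
t_2: node(2,0) S=52.3986 payoff=60.7214 vs cont=59.6847 → 60.7214 [stop]  node(2,1) S=75.6100 payoff=37.5100 vs cont=39.4949 → 39.4949 [wait]  node(2,2) S=109.1035 payoff=4.0165 vs cont=20.5588 → 20.5588 [wait]  ⇒ S*(2)=52.3986
t_1: node(1,0) S=62.9433 payoff=50.1767 vs cont=50.0828 → 50.1767 [stop]  node(1,1) S=90.8257 payoff=22.2943 vs cont=30.1387 → 30.1387 [wait]  ⇒ S*(1)=62.9433
t_0: node(0,0) S=75.6100 payoff=37.5100 vs cont=40.1993 → 40.1993 [wait]  ⇒ S*(0)=-

price = 40.1993
boundary = - 62.9433 52.3986 62.9433 52.3986 62.9433 52.3986 62.9433 75.6100
tree:
40.1993
50.1767 30.1387
60.7214 39.4949 20.5588
69.4996 50.1767 28.6557 12.1616
76.8072 60.7214 38.6372 18.3679 5.6557
82.8905 69.4996 50.1767 26.8501 9.5101 1.5788
87.9548 76.8072 60.7214 37.6694 15.6176 3.0604 0.0000
92.1706 82.8905 69.4996 50.1767 24.8124 5.9327 0.0000 0.0000
95.6802 87.9548 76.8072 60.7214 37.5100 11.5007 0.0000 0.0000 0.0000
98.6018 92.1706 82.8905 69.4996 50.1767 22.2943 0.0000 0.0000 0.0000 0.0000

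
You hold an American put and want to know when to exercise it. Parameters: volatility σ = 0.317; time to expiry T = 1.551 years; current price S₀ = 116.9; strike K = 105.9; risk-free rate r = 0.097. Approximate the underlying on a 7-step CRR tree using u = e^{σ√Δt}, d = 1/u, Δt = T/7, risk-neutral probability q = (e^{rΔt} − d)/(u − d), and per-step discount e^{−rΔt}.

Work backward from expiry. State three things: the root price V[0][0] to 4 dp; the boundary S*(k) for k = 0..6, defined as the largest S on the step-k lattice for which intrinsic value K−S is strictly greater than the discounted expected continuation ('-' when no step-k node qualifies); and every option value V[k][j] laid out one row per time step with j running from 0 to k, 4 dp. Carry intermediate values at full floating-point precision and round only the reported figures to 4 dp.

Δt=0.22157  u=1.16092  d=0.86138  q=0.53529  discount=0.97874
step 7 (expiry): payoffs max(K−S,0) = 64.7672 50.4635 31.1858 5.2043 0.0000 0.0000 0.0000 0.0000
step 6: (k=6,j=0): S=47.7520, (K−S)⁺=58.1480, hold=55.8962 ⇒ V=58.1480 exercise | (k=6,j=1): S=64.3575, (K−S)⁺=41.5425, hold=39.2907 ⇒ V=41.5425 exercise | (k=6,j=2): S=86.7375, (K−S)⁺=19.1625, hold=16.9107 ⇒ V=19.1625 exercise | (k=6,j=3): S=116.9000, (K−S)⁺=0.0000, hold=2.3671 ⇒ V=2.3671 continue | (k=6,j=4): S=157.5513, (K−S)⁺=0.0000, hold=0.0000 ⇒ V=0.0000 continue | (k=6,j=5): S=212.3390, (K−S)⁺=0.0000, hold=0.0000 ⇒ V=0.0000 continue | (k=6,j=6): S=286.1787, (K−S)⁺=0.0000, hold=0.0000 ⇒ V=0.0000 continue  boundary S*=86.7375
step 5: (k=5,j=0): S=55.4365, (K−S)⁺=50.4635, hold=48.2118 ⇒ V=50.4635 exercise | (k=5,j=1): S=74.7142, (K−S)⁺=31.1858, hold=28.9340 ⇒ V=31.1858 exercise | (k=5,j=2): S=100.6957, (K−S)⁺=5.2043, hold=9.9557 ⇒ V=9.9557 continue | (k=5,j=3): S=135.7120, (K−S)⁺=0.0000, hold=1.0766 ⇒ V=1.0766 continue | (k=5,j=4): S=182.9051, (K−S)⁺=0.0000, hold=0.0000 ⇒ V=0.0000 continue | (k=5,j=5): S=246.5094, (K−S)⁺=0.0000, hold=0.0000 ⇒ V=0.0000 continue  boundary S*=74.7142
step 4: (k=4,j=0): S=64.3575, (K−S)⁺=41.5425, hold=39.2907 ⇒ V=41.5425 exercise | (k=4,j=1): S=86.7375, (K−S)⁺=19.1625, hold=19.4000 ⇒ V=19.4000 continue | (k=4,j=2): S=116.9000, (K−S)⁺=0.0000, hold=5.0922 ⇒ V=5.0922 continue | (k=4,j=3): S=157.5513, (K−S)⁺=0.0000, hold=0.4897 ⇒ V=0.4897 continue | (k=4,j=4): S=212.3390, (K−S)⁺=0.0000, hold=0.0000 ⇒ V=0.0000 continue  boundary S*=64.3575
step 3: (k=3,j=0): S=74.7142, (K−S)⁺=31.1858, hold=29.0585 ⇒ V=31.1858 exercise | (k=3,j=1): S=100.6957, (K−S)⁺=5.2043, hold=11.4915 ⇒ V=11.4915 continue | (k=3,j=2): S=135.7120, (K−S)⁺=0.0000, hold=2.5726 ⇒ V=2.5726 continue | (k=3,j=3): S=182.9051, (K−S)⁺=0.0000, hold=0.2227 ⇒ V=0.2227 continue  boundary S*=74.7142
step 2: (k=2,j=0): S=86.7375, (K−S)⁺=19.1625, hold=20.2046 ⇒ V=20.2046 continue | (k=2,j=1): S=116.9000, (K−S)⁺=0.0000, hold=6.5744 ⇒ V=6.5744 continue | (k=2,j=2): S=157.5513, (K−S)⁺=0.0000, hold=1.2868 ⇒ V=1.2868 continue  boundary S*=-
step 1: (k=1,j=0): S=100.6957, (K−S)⁺=5.2043, hold=12.6340 ⇒ V=12.6340 continue | (k=1,j=1): S=135.7120, (K−S)⁺=0.0000, hold=3.6644 ⇒ V=3.6644 continue  boundary S*=-
step 0: (k=0,j=0): S=116.9000, (K−S)⁺=0.0000, hold=7.6661 ⇒ V=7.6661 continue  boundary S*=-

price = 7.6661
boundary = - - - 74.7142 64.3575 74.7142 86.7375
tree:
7.6661
12.6340 3.6644
20.2046 6.5744 1.2868
31.1858 11.4915 2.5726 0.2227
41.5425 19.4000 5.0922 0.4897 0.0000
50.4635 31.1858 9.9557 1.0766 0.0000 0.0000
58.1480 41.5425 19.1625 2.3671 0.0000 0.0000 0.0000
64.7672 50.4635 31.1858 5.2043 0.0000 0.0000 0.0000 0.0000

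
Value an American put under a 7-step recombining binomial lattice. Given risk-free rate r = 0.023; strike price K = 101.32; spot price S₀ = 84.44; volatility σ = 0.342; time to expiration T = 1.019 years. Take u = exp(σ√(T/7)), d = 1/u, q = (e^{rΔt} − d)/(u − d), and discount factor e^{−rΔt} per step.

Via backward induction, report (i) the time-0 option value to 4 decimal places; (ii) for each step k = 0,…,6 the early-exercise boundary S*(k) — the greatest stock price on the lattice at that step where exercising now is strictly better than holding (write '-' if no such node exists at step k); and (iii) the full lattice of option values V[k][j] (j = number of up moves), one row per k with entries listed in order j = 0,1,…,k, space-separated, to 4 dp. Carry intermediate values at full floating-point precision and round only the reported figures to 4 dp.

price = 21.7320
boundary = - - 65.0443 57.0874 65.0443 74.1103 84.4400
tree:
21.7320
28.5744 14.4783
36.2757 20.4388 8.1283
44.2326 27.8316 12.5804 3.3666
51.2162 36.2757 18.8870 5.8425 0.7104
57.3455 44.2326 27.2097 10.0114 1.3714 0.0000
62.7249 51.2162 36.2757 16.8800 2.6474 0.0000 0.0000
67.4463 57.3455 44.2326 27.2097 5.1106 0.0000 0.0000 0.0000

params: Δt=0.14557 u=1.13938 d=0.87767 q=0.48024 e^(-rΔt)=0.99666
t_7 payoffs: 67.4463 57.3455 44.2326 27.2097 5.1106 0.0000 0.0000 0.0000
t_6: node(6,0) S=38.5951 payoff=62.7249 vs cont=62.3863 → 62.7249 [stop]  node(6,1) S=50.1038 payoff=51.2162 vs cont=50.8775 → 51.2162 [stop]  node(6,2) S=65.0443 payoff=36.2757 vs cont=35.9370 → 36.2757 [stop]  node(6,3) S=84.4400 payoff=16.8800 vs cont=16.5413 → 16.8800 [stop]  node(6,4) S=109.6193 payoff=0.0000 vs cont=2.6474 → 2.6474 [wait]  node(6,5) S=142.3068 payoff=0.0000 vs cont=0.0000 → 0.0000 [wait]  node(6,6) S=184.7415 payoff=0.0000 vs cont=0.0000 → 0.0000 [wait]  ⇒ S*(6)=84.4400
t_5: node(5,0) S=43.9745 payoff=57.3455 vs cont=57.0068 → 57.3455 [stop]  node(5,1) S=57.0874 payoff=44.2326 vs cont=43.8940 → 44.2326 [stop]  node(5,2) S=74.1103 payoff=27.2097 vs cont=26.8710 → 27.2097 [stop]  node(5,3) S=96.2094 payoff=5.1106 vs cont=10.0114 → 10.0114 [wait]  node(5,4) S=124.8983 payoff=0.0000 vs cont=1.3714 → 1.3714 [wait]  node(5,5) S=162.1419 payoff=0.0000 vs cont=0.0000 → 0.0000 [wait]  ⇒ S*(5)=74.1103
t_4: node(4,0) S=50.1038 payoff=51.2162 vs cont=50.8775 → 51.2162 [stop]  node(4,1) S=65.0443 payoff=36.2757 vs cont=35.9370 → 36.2757 [stop]  node(4,2) S=84.4400 payoff=16.8800 vs cont=18.8870 → 18.8870 [wait]  node(4,3) S=109.6193 payoff=0.0000 vs cont=5.8425 → 5.8425 [wait]  node(4,4) S=142.3068 payoff=0.0000 vs cont=0.7104 → 0.7104 [wait]  ⇒ S*(4)=65.0443
t_3: node(3,0) S=57.0874 payoff=44.2326 vs cont=43.8940 → 44.2326 [stop]  node(3,1) S=74.1103 payoff=27.2097 vs cont=27.8316 → 27.8316 [wait]  node(3,2) S=96.2094 payoff=5.1106 vs cont=12.5804 → 12.5804 [wait]  node(3,3) S=124.8983 payoff=0.0000 vs cont=3.3666 → 3.3666 [wait]  ⇒ S*(3)=57.0874
t_2: node(2,0) S=65.0443 payoff=36.2757 vs cont=36.2347 → 36.2757 [stop]  node(2,1) S=84.4400 payoff=16.8800 vs cont=20.4388 → 20.4388 [wait]  node(2,2) S=109.6193 payoff=0.0000 vs cont=8.1283 → 8.1283 [wait]  ⇒ S*(2)=65.0443
t_1: node(1,0) S=74.1103 payoff=27.2097 vs cont=28.5744 → 28.5744 [wait]  node(1,1) S=96.2094 payoff=5.1106 vs cont=14.4783 → 14.4783 [wait]  ⇒ S*(1)=-
t_0: node(0,0) S=84.4400 payoff=16.8800 vs cont=21.7320 → 21.7320 [wait]  ⇒ S*(0)=-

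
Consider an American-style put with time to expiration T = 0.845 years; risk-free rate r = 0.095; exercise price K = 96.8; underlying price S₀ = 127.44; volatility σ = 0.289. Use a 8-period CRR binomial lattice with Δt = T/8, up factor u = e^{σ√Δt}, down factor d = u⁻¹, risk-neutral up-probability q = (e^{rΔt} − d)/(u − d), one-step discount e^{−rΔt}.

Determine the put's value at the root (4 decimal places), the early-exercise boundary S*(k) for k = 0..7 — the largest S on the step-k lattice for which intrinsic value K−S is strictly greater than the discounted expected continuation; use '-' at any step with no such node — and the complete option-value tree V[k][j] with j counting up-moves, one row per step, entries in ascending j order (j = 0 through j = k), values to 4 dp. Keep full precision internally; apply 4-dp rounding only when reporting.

price = 1.3456
boundary = - - - - - 79.6802 72.5369 79.6802
tree:
1.3456
2.3632 0.4693
4.0616 0.9028 0.0939
6.7987 1.7130 0.2020 0.0000
11.0133 3.1928 0.4342 0.0000 0.0000
17.1198 5.8106 0.9334 0.0000 0.0000 0.0000
24.2631 10.2275 2.0065 0.0000 0.0000 0.0000 0.0000
30.7659 17.1198 4.3136 0.0000 0.0000 0.0000 0.0000 0.0000
36.6858 24.2631 9.2731 0.0000 0.0000 0.0000 0.0000 0.0000 0.0000

Δt=0.10562  u=1.09848  d=0.91035  q=0.53014  discount=0.99002
step 8 (expiry): payoffs max(K−S,0) = 36.6858 24.2631 9.2731 0.0000 0.0000 0.0000 0.0000 0.0000 0.0000
step 7: (k=7,j=0): S=66.0341, (K−S)⁺=30.7659, hold=29.7995 ⇒ V=30.7659 exercise | (k=7,j=1): S=79.6802, (K−S)⁺=17.1198, hold=16.1534 ⇒ V=17.1198 exercise | (k=7,j=2): S=96.1463, (K−S)⁺=0.6537, hold=4.3136 ⇒ V=4.3136 continue | (k=7,j=3): S=116.0151, (K−S)⁺=0.0000, hold=0.0000 ⇒ V=0.0000 continue | (k=7,j=4): S=139.9900, (K−S)⁺=0.0000, hold=0.0000 ⇒ V=0.0000 continue | (k=7,j=5): S=168.9192, (K−S)⁺=0.0000, hold=0.0000 ⇒ V=0.0000 continue | (k=7,j=6): S=203.8268, (K−S)⁺=0.0000, hold=0.0000 ⇒ V=0.0000 continue | (k=7,j=7): S=245.9481, (K−S)⁺=0.0000, hold=0.0000 ⇒ V=0.0000 continue  boundary S*=79.6802
step 6: (k=6,j=0): S=72.5369, (K−S)⁺=24.2631, hold=23.2966 ⇒ V=24.2631 exercise | (k=6,j=1): S=87.5269, (K−S)⁺=9.2731, hold=10.2275 ⇒ V=10.2275 continue | (k=6,j=2): S=105.6145, (K−S)⁺=0.0000, hold=2.0065 ⇒ V=2.0065 continue | (k=6,j=3): S=127.4400, (K−S)⁺=0.0000, hold=0.0000 ⇒ V=0.0000 continue | (k=6,j=4): S=153.7758, (K−S)⁺=0.0000, hold=0.0000 ⇒ V=0.0000 continue | (k=6,j=5): S=185.5539, (K−S)⁺=0.0000, hold=0.0000 ⇒ V=0.0000 continue | (k=6,j=6): S=223.8991, (K−S)⁺=0.0000, hold=0.0000 ⇒ V=0.0000 continue  boundary S*=72.5369
step 5: (k=5,j=0): S=79.6802, (K−S)⁺=17.1198, hold=16.6543 ⇒ V=17.1198 exercise | (k=5,j=1): S=96.1463, (K−S)⁺=0.6537, hold=5.8106 ⇒ V=5.8106 continue | (k=5,j=2): S=116.0151, (K−S)⁺=0.0000, hold=0.9334 ⇒ V=0.9334 continue | (k=5,j=3): S=139.9900, (K−S)⁺=0.0000, hold=0.0000 ⇒ V=0.0000 continue | (k=5,j=4): S=168.9192, (K−S)⁺=0.0000, hold=0.0000 ⇒ V=0.0000 continue | (k=5,j=5): S=203.8268, (K−S)⁺=0.0000, hold=0.0000 ⇒ V=0.0000 continue  boundary S*=79.6802
step 4: (k=4,j=0): S=87.5269, (K−S)⁺=9.2731, hold=11.0133 ⇒ V=11.0133 continue | (k=4,j=1): S=105.6145, (K−S)⁺=0.0000, hold=3.1928 ⇒ V=3.1928 continue | (k=4,j=2): S=127.4400, (K−S)⁺=0.0000, hold=0.4342 ⇒ V=0.4342 continue | (k=4,j=3): S=153.7758, (K−S)⁺=0.0000, hold=0.0000 ⇒ V=0.0000 continue | (k=4,j=4): S=185.5539, (K−S)⁺=0.0000, hold=0.0000 ⇒ V=0.0000 continue  boundary S*=-
step 3: (k=3,j=0): S=96.1463, (K−S)⁺=0.6537, hold=6.7987 ⇒ V=6.7987 continue | (k=3,j=1): S=116.0151, (K−S)⁺=0.0000, hold=1.7130 ⇒ V=1.7130 continue | (k=3,j=2): S=139.9900, (K−S)⁺=0.0000, hold=0.2020 ⇒ V=0.2020 continue | (k=3,j=3): S=168.9192, (K−S)⁺=0.0000, hold=0.0000 ⇒ V=0.0000 continue  boundary S*=-
step 2: (k=2,j=0): S=105.6145, (K−S)⁺=0.0000, hold=4.0616 ⇒ V=4.0616 continue | (k=2,j=1): S=127.4400, (K−S)⁺=0.0000, hold=0.9028 ⇒ V=0.9028 continue | (k=2,j=2): S=153.7758, (K−S)⁺=0.0000, hold=0.0939 ⇒ V=0.0939 continue  boundary S*=-
step 1: (k=1,j=0): S=116.0151, (K−S)⁺=0.0000, hold=2.3632 ⇒ V=2.3632 continue | (k=1,j=1): S=139.9900, (K−S)⁺=0.0000, hold=0.4693 ⇒ V=0.4693 continue  boundary S*=-
step 0: (k=0,j=0): S=127.4400, (K−S)⁺=0.0000, hold=1.3456 ⇒ V=1.3456 continue  boundary S*=-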